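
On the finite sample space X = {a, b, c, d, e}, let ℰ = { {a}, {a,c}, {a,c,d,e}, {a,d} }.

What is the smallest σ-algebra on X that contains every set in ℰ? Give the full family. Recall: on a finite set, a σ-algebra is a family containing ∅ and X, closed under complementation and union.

|σ(ℰ)| = 32.  σ(ℰ) = { ∅, {a}, {b}, {c}, {d}, {e}, {a,b}, {a,c}, {a,d}, {a,e}, {b,c}, {b,d}, {b,e}, {c,d}, {c,e}, {d,e}, {a,b,c}, {a,b,d}, {a,b,e}, {a,c,d}, {a,c,e}, {a,d,e}, {b,c,d}, {b,c,e}, {b,d,e}, {c,d,e}, {a,b,c,d}, {a,b,c,e}, {a,b,d,e}, {a,c,d,e}, {b,c,d,e}, X }

Check:
Begin from { ∅, {a}, {a,c}, {a,d}, {a,c,d,e}, X } (that is, ℰ plus ∅ and X).
Round 1. New:
  {b}  = X∖{a,c,d,e}
  {a,c,d}  = {a,d} ∪ {a,c}
  {b,c,e}  = X∖{a,d}
  {b,d,e}  = X∖{a,c}
  {b,c,d,e}  = X∖{a}
  — 11 sets.
Round 2 (7 new):
  {a,b}  = {b} ∪ {a}
  {b,e}  = X∖{a,c,d}
  {a,b,c}  = {b} ∪ {a,c}
  {a,b,d}  = {b} ∪ {a,d}
  {a,b,c,d}  = {b} ∪ {a,c,d}
  {a,b,c,e}  = {b,c,e} ∪ {a,c}
  {a,b,d,e}  = {a,d} ∪ {b,d,e}
  — 18 sets.
Round 3 (7 new):
  {c}  = X∖{a,b,d,e}
  {d}  = X∖{a,b,c,e}
  {e}  = X∖{a,b,c,d}
  {c,e}  = X∖{a,b,d}
  {d,e}  = X∖{a,b,c}
  {a,b,e}  = {b,e} ∪ {a,b}
  {c,d,e}  = X∖{a,b}
  — 25 sets.
Round 4: +6 →
  {a,e}  = {e} ∪ {a}
  {b,c}  = {b} ∪ {c}
  {b,d}  = {b} ∪ {d}
  {c,d}  = X∖{a,b,e}
  {a,c,e}  = {e} ∪ {a,c}
  {a,d,e}  = {e} ∪ {a,d}
  — 31 sets.
Round 5 (1 new):
  {b,c,d}  = X∖{a,e}
  — 32 sets.
Round 6: no new sets; the family is a σ-algebra.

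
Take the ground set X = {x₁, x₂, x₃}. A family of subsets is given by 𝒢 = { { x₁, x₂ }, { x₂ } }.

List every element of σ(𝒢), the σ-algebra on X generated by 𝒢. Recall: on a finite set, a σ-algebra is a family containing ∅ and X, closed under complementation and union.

|σ(𝒢)| = 8.  σ(𝒢) = { {  }, { x₁ }, { x₂ }, { x₃ }, { x₁, x₂ }, { x₁, x₃ }, { x₂, x₃ }, X }

Working:
Start: 𝒢 ∪ {∅, X} = { {  }, { x₂ }, { x₁, x₂ }, X }.
Iteration 1 (2 new):
  { x₃ }  = complement { x₁, x₂ }
  { x₁, x₃ }  = complement { x₂ }
  [6 total]
Iteration 2: 1 new —
  { x₂, x₃ }  = { x₃ } ∪ { x₂ }
  [7 total]
Iteration 3: +1 →
  { x₁ }  = complement { x₂, x₃ }
  [8 total]
Iteration 4: already closed under ᶜ and ∪.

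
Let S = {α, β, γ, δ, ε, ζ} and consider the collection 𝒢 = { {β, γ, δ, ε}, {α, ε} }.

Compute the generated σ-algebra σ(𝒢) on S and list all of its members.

Begin from { {}, {α, ε}, {β, γ, δ, ε}, S } (that is, 𝒢 plus ∅ and S).
Iteration 1 adds 3:
  {α, ζ}  = {β, γ, δ, ε}ᶜ
  {β, γ, δ, ζ}  = {α, ε}ᶜ
  {α, β, γ, δ, ε}  = {β, γ, δ, ε} ∪ {α, ε}
  [7 total]
Iteration 2: +4 →
  {ζ}  = {α, β, γ, δ, ε}ᶜ
  {α, ε, ζ}  = {α, ε} ∪ {α, ζ}
  {α, β, γ, δ, ζ}  = {β, γ, δ, ζ} ∪ {α, ζ}
  {β, γ, δ, ε, ζ}  = {β, γ, δ, ζ} ∪ {β, γ, δ, ε}
  [11 total]
Iteration 3. New:
  {α}  = {β, γ, δ, ε, ζ}ᶜ
  {ε}  = {α, β, γ, δ, ζ}ᶜ
  {β, γ, δ}  = {α, ε, ζ}ᶜ
  [14 total]
Iteration 4: 2 new —
  {ε, ζ}  = {ζ} ∪ {ε}
  {α, β, γ, δ}  = {β, γ, δ} ∪ {α}
  [16 total]
Iteration 5: already closed under ᶜ and ∪.

σ(𝒢) = { {}, {α}, {ε}, {ζ}, {α, ε}, {α, ζ}, {ε, ζ}, {α, ε, ζ}, {β, γ, δ}, {α, β, γ, δ}, {β, γ, δ, ε}, {β, γ, δ, ζ}, {α, β, γ, δ, ε}, {α, β, γ, δ, ζ}, {β, γ, δ, ε, ζ}, S }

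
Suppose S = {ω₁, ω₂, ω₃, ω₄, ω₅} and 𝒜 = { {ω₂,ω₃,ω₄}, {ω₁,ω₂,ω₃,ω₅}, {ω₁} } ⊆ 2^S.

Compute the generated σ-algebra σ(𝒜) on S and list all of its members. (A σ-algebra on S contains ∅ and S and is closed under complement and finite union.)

Initial family (5 sets): { ∅, {ω₁}, {ω₂,ω₃,ω₄}, {ω₁,ω₂,ω₃,ω₅}, S }.
Iteration 1 (4 new):
  {ω₄}  = S∖{ω₁,ω₂,ω₃,ω₅}
  {ω₁,ω₅}  = S∖{ω₂,ω₃,ω₄}
  {ω₁,ω₂,ω₃,ω₄}  = {ω₂,ω₃,ω₄} ∪ {ω₁}
  {ω₂,ω₃,ω₄,ω₅}  = S∖{ω₁}
  (now 9)
Iteration 2: 3 new —
  {ω₅}  = S∖{ω₁,ω₂,ω₃,ω₄}
  {ω₁,ω₄}  = {ω₄} ∪ {ω₁}
  {ω₁,ω₄,ω₅}  = {ω₁,ω₅} ∪ {ω₄}
  (now 12)
Iteration 3. New:
  {ω₂,ω₃}  = S∖{ω₁,ω₄,ω₅}
  {ω₄,ω₅}  = {ω₄} ∪ {ω₅}
  {ω₂,ω₃,ω₅}  = S∖{ω₁,ω₄}
  (now 15)
Iteration 4: 1 new —
  {ω₁,ω₂,ω₃}  = S∖{ω₄,ω₅}
  (now 16)
Iteration 5 adds nothing — fixpoint reached.

σ(𝒜) = { ∅, {ω₁}, {ω₄}, {ω₅}, {ω₁,ω₄}, {ω₁,ω₅}, {ω₂,ω₃}, {ω₄,ω₅}, {ω₁,ω₂,ω₃}, {ω₁,ω₄,ω₅}, {ω₂,ω₃,ω₄}, {ω₂,ω₃,ω₅}, {ω₁,ω₂,ω₃,ω₄}, {ω₁,ω₂,ω₃,ω₅}, {ω₂,ω₃,ω₄,ω₅}, S }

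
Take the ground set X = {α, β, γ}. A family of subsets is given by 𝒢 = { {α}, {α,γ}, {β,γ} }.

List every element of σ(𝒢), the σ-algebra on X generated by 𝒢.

Initial family (5 sets): { ∅, {α}, {α,γ}, {β,γ}, X }.
Iteration 1 adds 1:
  {β}  = complement {α,γ}
  [6 total]
Iteration 2 (1 new):
  {α,β}  = {β} ∪ {α}
  [7 total]
Iteration 3: +1 →
  {γ}  = complement {α,β}
  [8 total]
Iteration 4 adds nothing — fixpoint reached.

Therefore σ(𝒢) = { ∅, {α}, {β}, {γ}, {α,β}, {α,γ}, {β,γ}, X } (|σ(𝒢)| = 8).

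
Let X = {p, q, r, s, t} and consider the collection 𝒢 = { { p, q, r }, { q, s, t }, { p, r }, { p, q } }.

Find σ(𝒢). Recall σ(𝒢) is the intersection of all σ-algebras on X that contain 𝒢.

σ(𝒢) (16 sets): { {}, { p }, { q }, { r }, { p, q }, { p, r }, { q, r }, { s, t }, { p, q, r }, { p, s, t }, { q, s, t }, { r, s, t }, { p, q, s, t }, { p, r, s, t }, { q, r, s, t }, X }

Derivation:
Take S₀ = 𝒢 ∪ {∅, X} = { {}, { p, q }, { p, r }, { p, q, r }, { q, s, t }, X }.
Round 1: 3 new —
  { s, t }  = ᶜ of { p, q, r }
  { r, s, t }  = ᶜ of { p, q }
  { p, q, s, t }  = { p, q } ∪ { q, s, t }
  |family| = 9
Round 2: +3 →
  { r }  = ᶜ of { p, q, s, t }
  { p, r, s, t }  = { r, s, t } ∪ { p, r }
  { q, r, s, t }  = { r, s, t } ∪ { q, s, t }
  |family| = 12
Round 3: 2 new —
  { p }  = ᶜ of { q, r, s, t }
  { q }  = ᶜ of { p, r, s, t }
  |family| = 14
Round 4: +2 →
  { q, r }  = { r } ∪ { q }
  { p, s, t }  = { s, t } ∪ { p }
  |family| = 16
Round 5: no new sets; the family is a σ-algebra.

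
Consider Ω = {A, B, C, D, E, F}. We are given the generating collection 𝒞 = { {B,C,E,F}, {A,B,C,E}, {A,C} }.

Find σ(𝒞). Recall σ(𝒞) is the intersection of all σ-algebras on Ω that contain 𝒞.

Begin from { {}, {A,C}, {A,B,C,E}, {B,C,E,F}, Ω } (that is, 𝒞 plus ∅ and Ω).
Iteration 1: +4 →
  {A,D}  = complement {B,C,E,F}
  {D,F}  = complement {A,B,C,E}
  {B,D,E,F}  = complement {A,C}
  {A,B,C,E,F}  = {A,C} ∪ {B,C,E,F}
  |family| = 9
Iteration 2: +7 →
  {D}  = complement {A,B,C,E,F}
  {A,C,D}  = {A,D} ∪ {A,C}
  {A,D,F}  = {A,D} ∪ {D,F}
  {A,C,D,F}  = {A,C} ∪ {D,F}
  {A,B,C,D,E}  = {A,D} ∪ {A,B,C,E}
  {A,B,D,E,F}  = {B,D,E,F} ∪ {A,D}
  {B,C,D,E,F}  = {B,D,E,F} ∪ {B,C,E,F}
  |family| = 16
Iteration 3. New:
  {A}  = complement {B,C,D,E,F}
  {C}  = complement {A,B,D,E,F}
  {F}  = complement {A,B,C,D,E}
  {B,E}  = complement {A,C,D,F}
  {B,C,E}  = complement {A,D,F}
  {B,E,F}  = complement {A,C,D}
  |family| = 22
Iteration 4: 10 new —
  {A,F}  = {A} ∪ {F}
  {C,D}  = {C} ∪ {D}
  {C,F}  = {F} ∪ {C}
  {A,B,E}  = {B,E} ∪ {A}
  {A,C,F}  = {F} ∪ {A,C}
  {B,D,E}  = {B,E} ∪ {D}
  {C,D,F}  = {C} ∪ {D,F}
  {A,B,D,E}  = {B,E} ∪ {A,D}
  {A,B,E,F}  = {A} ∪ {B,E,F}
  {B,C,D,E}  = {B,C,E} ∪ {D}
  |family| = 32
After Iteration 5 the family is unchanged; done.

Hence σ(𝒞) has 32 members: { {}, {A}, {C}, {D}, {F}, {A,C}, {A,D}, {A,F}, {B,E}, {C,D}, {C,F}, {D,F}, {A,B,E}, {A,C,D}, {A,C,F}, {A,D,F}, {B,C,E}, {B,D,E}, {B,E,F}, {C,D,F}, {A,B,C,E}, {A,B,D,E}, {A,B,E,F}, {A,C,D,F}, {B,C,D,E}, {B,C,E,F}, {B,D,E,F}, {A,B,C,D,E}, {A,B,C,E,F}, {A,B,D,E,F}, {B,C,D,E,F}, Ω }.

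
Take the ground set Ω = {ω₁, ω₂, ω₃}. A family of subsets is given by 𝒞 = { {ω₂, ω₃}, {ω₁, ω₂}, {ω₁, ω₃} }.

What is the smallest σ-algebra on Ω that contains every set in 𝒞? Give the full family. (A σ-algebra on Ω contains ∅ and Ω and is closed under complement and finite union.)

Take S₀ = 𝒞 ∪ {∅, Ω} = { {}, {ω₁, ω₂}, {ω₁, ω₃}, {ω₂, ω₃}, Ω }.
Round 1 (3 new):
  {ω₁}  = {ω₂, ω₃}ᶜ
  {ω₂}  = {ω₁, ω₃}ᶜ
  {ω₃}  = {ω₁, ω₂}ᶜ
  (now 8)
Round 2: already closed under ᶜ and ∪.

σ(𝒞) = { {}, {ω₁}, {ω₂}, {ω₃}, {ω₁, ω₂}, {ω₁, ω₃}, {ω₂, ω₃}, Ω }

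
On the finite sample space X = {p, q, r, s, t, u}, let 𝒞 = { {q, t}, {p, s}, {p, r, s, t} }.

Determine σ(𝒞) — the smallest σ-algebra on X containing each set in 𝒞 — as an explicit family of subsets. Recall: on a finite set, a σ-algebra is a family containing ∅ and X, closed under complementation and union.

Start: 𝒞 ∪ {∅, X} = { ∅, {p, s}, {q, t}, {p, r, s, t}, X }.
Round 1: 5 new —
  {q, u}  = X∖{p, r, s, t}
  {p, q, s, t}  = {q, t} ∪ {p, s}
  {p, r, s, u}  = X∖{q, t}
  {q, r, t, u}  = X∖{p, s}
  {p, q, r, s, t}  = {q, t} ∪ {p, r, s, t}
  [10 total]
Round 2 (7 new):
  {u}  = X∖{p, q, r, s, t}
  {r, u}  = X∖{p, q, s, t}
  {q, t, u}  = {q, t} ∪ {q, u}
  {p, q, s, u}  = {q, u} ∪ {p, s}
  {p, q, r, s, u}  = {q, u} ∪ {p, r, s, u}
  {p, q, s, t, u}  = {q, u} ∪ {p, q, s, t}
  {p, r, s, t, u}  = {p, r, s, t} ∪ {p, r, s, u}
  [17 total]
Round 3 (7 new):
  {q}  = X∖{p, r, s, t, u}
  {r}  = X∖{p, q, s, t, u}
  {t}  = X∖{p, q, r, s, u}
  {r, t}  = X∖{p, q, s, u}
  {p, r, s}  = X∖{q, t, u}
  {p, s, u}  = {p, s} ∪ {u}
  {q, r, u}  = {r, u} ∪ {q, u}
  [24 total]
Round 4 (8 new):
  {q, r}  = {q} ∪ {r}
  {t, u}  = {u} ∪ {t}
  {p, q, s}  = {q} ∪ {p, s}
  {p, s, t}  = X∖{q, r, u}
  {q, r, t}  = X∖{p, s, u}
  {r, t, u}  = {u} ∪ {r, t}
  {p, q, r, s}  = {q} ∪ {p, r, s}
  {p, s, t, u}  = {p, s, u} ∪ {t}
  [32 total]
Round 5: stable.

Therefore σ(𝒞) = { ∅, {q}, {r}, {t}, {u}, {p, s}, {q, r}, {q, t}, {q, u}, {r, t}, {r, u}, {t, u}, {p, q, s}, {p, r, s}, {p, s, t}, {p, s, u}, {q, r, t}, {q, r, u}, {q, t, u}, {r, t, u}, {p, q, r, s}, {p, q, s, t}, {p, q, s, u}, {p, r, s, t}, {p, r, s, u}, {p, s, t, u}, {q, r, t, u}, {p, q, r, s, t}, {p, q, r, s, u}, {p, q, s, t, u}, {p, r, s, t, u}, X } (|σ(𝒞)| = 32).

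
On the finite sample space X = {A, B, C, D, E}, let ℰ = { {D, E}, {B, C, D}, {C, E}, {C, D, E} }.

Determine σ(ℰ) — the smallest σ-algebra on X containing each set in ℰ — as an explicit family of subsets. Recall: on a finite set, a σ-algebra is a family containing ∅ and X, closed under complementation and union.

Take S₀ = ℰ ∪ {∅, X} = { {}, {C, E}, {D, E}, {B, C, D}, {C, D, E}, X }.
Iteration 1: +5 →
  {A, B}  = ᶜ of {C, D, E}
  {A, E}  = ᶜ of {B, C, D}
  {A, B, C}  = ᶜ of {D, E}
  {A, B, D}  = ᶜ of {C, E}
  {B, C, D, E}  = {D, E} ∪ {B, C, D}
Iteration 2 (8 new):
  {A}  = ᶜ of {B, C, D, E}
  {A, B, E}  = {A, B} ∪ {A, E}
  {A, C, E}  = {A, E} ∪ {C, E}
  {A, D, E}  = {D, E} ∪ {A, E}
  {A, B, C, D}  = {A, B, C} ∪ {B, C, D}
  {A, B, C, E}  = {A, B, C} ∪ {A, E}
  {A, B, D, E}  = {A, B} ∪ {D, E}
  {A, C, D, E}  = {C, D, E} ∪ {A, E}
Iteration 3. New:
  {B}  = ᶜ of {A, C, D, E}
  {C}  = ᶜ of {A, B, D, E}
  {D}  = ᶜ of {A, B, C, E}
  {E}  = ᶜ of {A, B, C, D}
  {B, C}  = ᶜ of {A, D, E}
  {B, D}  = ᶜ of {A, C, E}
  {C, D}  = ᶜ of {A, B, E}
Iteration 4. New:
  {A, C}  = {C} ∪ {A}
  {A, D}  = {D} ∪ {A}
  {B, E}  = {B} ∪ {E}
  {A, C, D}  = {C, D} ∪ {A}
  {B, C, E}  = {B} ∪ {C, E}
  {B, D, E}  = {B} ∪ {D, E}
Iteration 5: closed — nothing new.

σ(ℰ) = { {}, {A}, {B}, {C}, {D}, {E}, {A, B}, {A, C}, {A, D}, {A, E}, {B, C}, {B, D}, {B, E}, {C, D}, {C, E}, {D, E}, {A, B, C}, {A, B, D}, {A, B, E}, {A, C, D}, {A, C, E}, {A, D, E}, {B, C, D}, {B, C, E}, {B, D, E}, {C, D, E}, {A, B, C, D}, {A, B, C, E}, {A, B, D, E}, {A, C, D, E}, {B, C, D, E}, X }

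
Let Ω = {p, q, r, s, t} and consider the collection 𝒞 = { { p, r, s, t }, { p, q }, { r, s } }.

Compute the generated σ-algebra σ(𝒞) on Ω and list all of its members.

σ(𝒞) = { ∅, { p }, { q }, { t }, { p, q }, { p, t }, { q, t }, { r, s }, { p, q, t }, { p, r, s }, { q, r, s }, { r, s, t }, { p, q, r, s }, { p, r, s, t }, { q, r, s, t }, Ω }

Trace:
Start: 𝒞 ∪ {∅, Ω} = { ∅, { p, q }, { r, s }, { p, r, s, t }, Ω }.
Round 1. New:
  { q }  = Ω∖{ p, r, s, t }
  { p, q, t }  = Ω∖{ r, s }
  { r, s, t }  = Ω∖{ p, q }
  { p, q, r, s }  = { r, s } ∪ { p, q }
  |family| = 9
Round 2 (3 new):
  { t }  = Ω∖{ p, q, r, s }
  { q, r, s }  = { r, s } ∪ { q }
  { q, r, s, t }  = { r, s, t } ∪ { q }
  |family| = 12
Round 3 (3 new):
  { p }  = Ω∖{ q, r, s, t }
  { p, t }  = Ω∖{ q, r, s }
  { q, t }  = { q } ∪ { t }
  |family| = 15
Round 4. New:
  { p, r, s }  = Ω∖{ q, t }
  |family| = 16
Round 5: closed — nothing new.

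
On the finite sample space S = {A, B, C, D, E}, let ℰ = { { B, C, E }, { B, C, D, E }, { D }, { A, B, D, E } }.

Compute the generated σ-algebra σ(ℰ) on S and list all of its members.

Take S₀ = ℰ ∪ {∅, S} = { {  }, { D }, { B, C, E }, { A, B, D, E }, { B, C, D, E }, S }.
Round 1: +4 →
  { A }  = ᶜ of { B, C, D, E }
  { C }  = ᶜ of { A, B, D, E }
  { A, D }  = ᶜ of { B, C, E }
  { A, B, C, E }  = ᶜ of { D }
  |family| = 10
Round 2. New:
  { A, C }  = { C } ∪ { A }
  { C, D }  = { C } ∪ { D }
  { A, C, D }  = { C } ∪ { A, D }
  |family| = 13
Round 3 adds 3:
  { B, E }  = ᶜ of { A, C, D }
  { A, B, E }  = ᶜ of { C, D }
  { B, D, E }  = ᶜ of { A, C }
  |family| = 16
Round 4: closed — nothing new.

Therefore σ(ℰ) = { {  }, { A }, { C }, { D }, { A, C }, { A, D }, { B, E }, { C, D }, { A, B, E }, { A, C, D }, { B, C, E }, { B, D, E }, { A, B, C, E }, { A, B, D, E }, { B, C, D, E }, S } (|σ(ℰ)| = 16).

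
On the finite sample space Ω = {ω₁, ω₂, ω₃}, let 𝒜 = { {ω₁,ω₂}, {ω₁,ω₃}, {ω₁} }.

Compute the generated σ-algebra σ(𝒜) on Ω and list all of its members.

Start: 𝒜 ∪ {∅, Ω} = { {}, {ω₁}, {ω₁,ω₂}, {ω₁,ω₃}, Ω }.
Iteration 1 adds 3:
  {ω₂}  = complement {ω₁,ω₃}
  {ω₃}  = complement {ω₁,ω₂}
  {ω₂,ω₃}  = complement {ω₁}
Iteration 2: already closed under ᶜ and ∪.

Therefore σ(𝒜) = { {}, {ω₁}, {ω₂}, {ω₃}, {ω₁,ω₂}, {ω₁,ω₃}, {ω₂,ω₃}, Ω } (|σ(𝒜)| = 8).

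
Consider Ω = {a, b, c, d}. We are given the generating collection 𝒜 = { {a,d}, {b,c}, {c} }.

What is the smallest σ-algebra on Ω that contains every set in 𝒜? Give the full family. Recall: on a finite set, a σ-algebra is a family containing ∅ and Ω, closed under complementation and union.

Answer: σ(𝒜) = { ∅, {b}, {c}, {a,d}, {b,c}, {a,b,d}, {a,c,d}, Ω }

Working:
Seed the family with 𝒜 together with ∅ and Ω: { ∅, {c}, {a,d}, {b,c}, Ω }.
Round 1. New:
  {a,b,d}  = Ω∖{c}
  {a,c,d}  = {c} ∪ {a,d}
  [7 total]
Round 2 (1 new):
  {b}  = Ω∖{a,c,d}
  [8 total]
Round 3: closed — nothing new.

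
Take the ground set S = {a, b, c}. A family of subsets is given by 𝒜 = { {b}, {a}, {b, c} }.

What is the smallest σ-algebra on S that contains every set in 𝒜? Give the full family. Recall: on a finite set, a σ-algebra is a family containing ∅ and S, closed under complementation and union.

Answer: σ(𝒜) = { ∅, {a}, {b}, {c}, {a, b}, {a, c}, {b, c}, S }

Check:
Begin from { ∅, {a}, {b}, {b, c}, S } (that is, 𝒜 plus ∅ and S).
Step 1. New:
  {a, b}  = {b} ∪ {a}
  {a, c}  = {b}ᶜ
  |family| = 7
Step 2 (1 new):
  {c}  = {a, b}ᶜ
  |family| = 8
Step 3: already closed under ᶜ and ∪.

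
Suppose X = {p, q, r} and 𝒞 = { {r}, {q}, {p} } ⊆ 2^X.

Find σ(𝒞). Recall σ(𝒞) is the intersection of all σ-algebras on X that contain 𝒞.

σ(𝒞) = { {}, {p}, {q}, {r}, {p, q}, {p, r}, {q, r}, X }

Trace:
Start: 𝒞 ∪ {∅, X} = { {}, {p}, {q}, {r}, X }.
Iteration 1. New:
  {p, q}  = complement {r}
  {p, r}  = complement {q}
  {q, r}  = complement {p}
  |family| = 8
Iteration 2: already closed under ᶜ and ∪.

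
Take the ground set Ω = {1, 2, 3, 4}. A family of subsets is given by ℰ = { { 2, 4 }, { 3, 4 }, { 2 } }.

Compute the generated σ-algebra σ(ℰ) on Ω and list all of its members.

Take S₀ = ℰ ∪ {∅, Ω} = { {}, { 2 }, { 2, 4 }, { 3, 4 }, Ω }.
Pass 1: 4 new —
  { 1, 2 }  = Ω∖{ 3, 4 }
  { 1, 3 }  = Ω∖{ 2, 4 }
  { 1, 3, 4 }  = Ω∖{ 2 }
  { 2, 3, 4 }  = { 3, 4 } ∪ { 2 }
  — 9 sets.
Pass 2: 3 new —
  { 1 }  = Ω∖{ 2, 3, 4 }
  { 1, 2, 3 }  = { 1, 2 } ∪ { 1, 3 }
  { 1, 2, 4 }  = { 1, 2 } ∪ { 2, 4 }
  — 12 sets.
Pass 3 adds 2:
  { 3 }  = Ω∖{ 1, 2, 4 }
  { 4 }  = Ω∖{ 1, 2, 3 }
  — 14 sets.
Pass 4 adds 2:
  { 1, 4 }  = { 4 } ∪ { 1 }
  { 2, 3 }  = { 3 } ∪ { 2 }
  — 16 sets.
Pass 5 adds nothing — fixpoint reached.

Therefore σ(ℰ) = { {}, { 1 }, { 2 }, { 3 }, { 4 }, { 1, 2 }, { 1, 3 }, { 1, 4 }, { 2, 3 }, { 2, 4 }, { 3, 4 }, { 1, 2, 3 }, { 1, 2, 4 }, { 1, 3, 4 }, { 2, 3, 4 }, Ω } (|σ(ℰ)| = 16).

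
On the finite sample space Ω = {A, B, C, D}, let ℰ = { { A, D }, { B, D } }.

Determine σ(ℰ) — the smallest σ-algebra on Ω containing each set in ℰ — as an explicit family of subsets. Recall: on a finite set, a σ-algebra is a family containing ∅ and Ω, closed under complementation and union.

Start: ℰ ∪ {∅, Ω} = { {  }, { A, D }, { B, D }, Ω }.
Pass 1 adds 3:
  { A, C }  = ᶜ of { B, D }
  { B, C }  = ᶜ of { A, D }
  { A, B, D }  = { B, D } ∪ { A, D }
  — 7 sets.
Pass 2 (4 new):
  { C }  = ᶜ of { A, B, D }
  { A, B, C }  = { B, C } ∪ { A, C }
  { A, C, D }  = { A, D } ∪ { A, C }
  { B, C, D }  = { B, C } ∪ { B, D }
  — 11 sets.
Pass 3. New:
  { A }  = ᶜ of { B, C, D }
  { B }  = ᶜ of { A, C, D }
  { D }  = ᶜ of { A, B, C }
  — 14 sets.
Pass 4: 2 new —
  { A, B }  = { B } ∪ { A }
  { C, D }  = { C } ∪ { D }
  — 16 sets.
Pass 5: stable.

Therefore σ(ℰ) = { {  }, { A }, { B }, { C }, { D }, { A, B }, { A, C }, { A, D }, { B, C }, { B, D }, { C, D }, { A, B, C }, { A, B, D }, { A, C, D }, { B, C, D }, Ω } (|σ(ℰ)| = 16).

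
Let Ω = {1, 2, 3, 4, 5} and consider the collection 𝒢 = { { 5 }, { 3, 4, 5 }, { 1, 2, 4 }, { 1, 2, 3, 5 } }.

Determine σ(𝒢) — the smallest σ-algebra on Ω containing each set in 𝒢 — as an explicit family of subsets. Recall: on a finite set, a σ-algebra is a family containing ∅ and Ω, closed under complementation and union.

σ(𝒢) = { {  }, { 3 }, { 4 }, { 5 }, { 1, 2 }, { 3, 4 }, { 3, 5 }, { 4, 5 }, { 1, 2, 3 }, { 1, 2, 4 }, { 1, 2, 5 }, { 3, 4, 5 }, { 1, 2, 3, 4 }, { 1, 2, 3, 5 }, { 1, 2, 4, 5 }, Ω }

Derivation:
Start: 𝒢 ∪ {∅, Ω} = { {  }, { 5 }, { 1, 2, 4 }, { 3, 4, 5 }, { 1, 2, 3, 5 }, Ω }.
Pass 1: +5 →
  { 4 }  = complement { 1, 2, 3, 5 }
  { 1, 2 }  = complement { 3, 4, 5 }
  { 3, 5 }  = complement { 1, 2, 4 }
  { 1, 2, 3, 4 }  = complement { 5 }
  { 1, 2, 4, 5 }  = { 1, 2, 4 } ∪ { 5 }
  [11 total]
Pass 2: 3 new —
  { 3 }  = complement { 1, 2, 4, 5 }
  { 4, 5 }  = { 5 } ∪ { 4 }
  { 1, 2, 5 }  = { 1, 2 } ∪ { 5 }
  [14 total]
Pass 3. New:
  { 3, 4 }  = complement { 1, 2, 5 }
  { 1, 2, 3 }  = complement { 4, 5 }
  [16 total]
After Pass 4 the family is unchanged; done.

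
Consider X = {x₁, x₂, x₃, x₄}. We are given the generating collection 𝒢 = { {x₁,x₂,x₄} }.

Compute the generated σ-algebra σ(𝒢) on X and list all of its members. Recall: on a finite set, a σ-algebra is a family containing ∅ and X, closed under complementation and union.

Begin from { {}, {x₁,x₂,x₄}, X } (that is, 𝒢 plus ∅ and X).
Pass 1. New:
  {x₃}  = ᶜ of {x₁,x₂,x₄}
  |family| = 4
Pass 2: closed — nothing new.

Therefore σ(𝒢) = { {}, {x₃}, {x₁,x₂,x₄}, X } (|σ(𝒢)| = 4).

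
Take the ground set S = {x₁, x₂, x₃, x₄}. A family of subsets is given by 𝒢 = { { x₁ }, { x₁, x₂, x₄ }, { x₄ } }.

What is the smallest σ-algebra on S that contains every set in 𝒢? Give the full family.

Start: 𝒢 ∪ {∅, S} = { {}, { x₁ }, { x₄ }, { x₁, x₂, x₄ }, S }.
Iteration 1: 4 new —
  { x₃ }  = { x₁, x₂, x₄ }ᶜ
  { x₁, x₄ }  = { x₄ } ∪ { x₁ }
  { x₁, x₂, x₃ }  = { x₄ }ᶜ
  { x₂, x₃, x₄ }  = { x₁ }ᶜ
Iteration 2: 4 new —
  { x₁, x₃ }  = { x₃ } ∪ { x₁ }
  { x₂, x₃ }  = { x₁, x₄ }ᶜ
  { x₃, x₄ }  = { x₃ } ∪ { x₄ }
  { x₁, x₃, x₄ }  = { x₃ } ∪ { x₁, x₄ }
Iteration 3. New:
  { x₂ }  = { x₁, x₃, x₄ }ᶜ
  { x₁, x₂ }  = { x₃, x₄ }ᶜ
  { x₂, x₄ }  = { x₁, x₃ }ᶜ
Iteration 4: stable.

|σ(𝒢)| = 16.  σ(𝒢) = { {}, { x₁ }, { x₂ }, { x₃ }, { x₄ }, { x₁, x₂ }, { x₁, x₃ }, { x₁, x₄ }, { x₂, x₃ }, { x₂, x₄ }, { x₃, x₄ }, { x₁, x₂, x₃ }, { x₁, x₂, x₄ }, { x₁, x₃, x₄ }, { x₂, x₃, x₄ }, S }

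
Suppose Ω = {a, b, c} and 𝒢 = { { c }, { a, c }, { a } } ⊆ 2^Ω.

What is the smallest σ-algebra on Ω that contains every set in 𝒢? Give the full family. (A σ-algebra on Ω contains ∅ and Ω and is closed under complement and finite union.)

Answer: σ(𝒢) = { {  }, { a }, { b }, { c }, { a, b }, { a, c }, { b, c }, Ω }

Derivation:
Begin from { {  }, { a }, { c }, { a, c }, Ω } (that is, 𝒢 plus ∅ and Ω).
Step 1 adds 3:
  { b }  = ᶜ of { a, c }
  { a, b }  = ᶜ of { c }
  { b, c }  = ᶜ of { a }
  (now 8)
Step 2: closed — nothing new.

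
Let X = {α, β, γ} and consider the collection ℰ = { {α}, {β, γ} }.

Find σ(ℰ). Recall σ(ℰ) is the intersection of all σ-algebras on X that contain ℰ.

Start: ℰ ∪ {∅, X} = { {}, {α}, {β, γ}, X }.
Pass 1: already closed under ᶜ and ∪.

σ(ℰ) = { {}, {α}, {β, γ}, X }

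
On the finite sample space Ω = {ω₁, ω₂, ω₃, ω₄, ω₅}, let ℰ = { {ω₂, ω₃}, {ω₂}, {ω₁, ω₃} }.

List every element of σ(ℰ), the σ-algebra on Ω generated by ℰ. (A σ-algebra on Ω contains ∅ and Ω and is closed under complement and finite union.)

Start: ℰ ∪ {∅, Ω} = { ∅, {ω₂}, {ω₁, ω₃}, {ω₂, ω₃}, Ω }.
Step 1: +4 →
  {ω₁, ω₂, ω₃}  = {ω₂, ω₃} ∪ {ω₁, ω₃}
  {ω₁, ω₄, ω₅}  = complement {ω₂, ω₃}
  {ω₂, ω₄, ω₅}  = complement {ω₁, ω₃}
  {ω₁, ω₃, ω₄, ω₅}  = complement {ω₂}
  |family| = 9
Step 2 adds 3:
  {ω₄, ω₅}  = complement {ω₁, ω₂, ω₃}
  {ω₁, ω₂, ω₄, ω₅}  = {ω₁, ω₄, ω₅} ∪ {ω₂}
  {ω₂, ω₃, ω₄, ω₅}  = {ω₂, ω₃} ∪ {ω₂, ω₄, ω₅}
  |family| = 12
Step 3: 2 new —
  {ω₁}  = complement {ω₂, ω₃, ω₄, ω₅}
  {ω₃}  = complement {ω₁, ω₂, ω₄, ω₅}
  |family| = 14
Step 4: +2 →
  {ω₁, ω₂}  = {ω₂} ∪ {ω₁}
  {ω₃, ω₄, ω₅}  = {ω₄, ω₅} ∪ {ω₃}
  |family| = 16
Step 5: no new sets; the family is a σ-algebra.

σ(ℰ) = { ∅, {ω₁}, {ω₂}, {ω₃}, {ω₁, ω₂}, {ω₁, ω₃}, {ω₂, ω₃}, {ω₄, ω₅}, {ω₁, ω₂, ω₃}, {ω₁, ω₄, ω₅}, {ω₂, ω₄, ω₅}, {ω₃, ω₄, ω₅}, {ω₁, ω₂, ω₄, ω₅}, {ω₁, ω₃, ω₄, ω₅}, {ω₂, ω₃, ω₄, ω₅}, Ω }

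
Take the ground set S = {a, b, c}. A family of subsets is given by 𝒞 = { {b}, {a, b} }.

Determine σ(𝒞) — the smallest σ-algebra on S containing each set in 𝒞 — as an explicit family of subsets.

Initial family (4 sets): { {}, {b}, {a, b}, S }.
Iteration 1: 2 new —
  {c}  = {a, b}ᶜ
  {a, c}  = {b}ᶜ
  (now 6)
Iteration 2: +1 →
  {b, c}  = {c} ∪ {b}
  (now 7)
Iteration 3 adds 1:
  {a}  = {b, c}ᶜ
  (now 8)
Iteration 4 adds nothing — fixpoint reached.

Therefore σ(𝒞) = { {}, {a}, {b}, {c}, {a, b}, {a, c}, {b, c}, S } (|σ(𝒞)| = 8).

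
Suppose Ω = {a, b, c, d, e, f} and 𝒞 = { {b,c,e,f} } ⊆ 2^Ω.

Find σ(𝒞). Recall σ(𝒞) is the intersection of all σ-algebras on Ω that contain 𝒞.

Answer: σ(𝒞) = { ∅, {a,d}, {b,c,e,f}, Ω }

Check:
Start: 𝒞 ∪ {∅, Ω} = { ∅, {b,c,e,f}, Ω }.
Iteration 1. New:
  {a,d}  = {b,c,e,f}ᶜ
  |family| = 4
Iteration 2: no new sets; the family is a σ-algebra.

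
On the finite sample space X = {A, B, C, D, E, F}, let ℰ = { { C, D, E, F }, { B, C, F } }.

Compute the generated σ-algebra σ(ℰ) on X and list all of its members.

Initial family (4 sets): { {}, { B, C, F }, { C, D, E, F }, X }.
Iteration 1: +3 →
  { A, B }  = ᶜ of { C, D, E, F }
  { A, D, E }  = ᶜ of { B, C, F }
  { B, C, D, E, F }  = { B, C, F } ∪ { C, D, E, F }
  [7 total]
Iteration 2: +4 →
  { A }  = ᶜ of { B, C, D, E, F }
  { A, B, C, F }  = { A, B } ∪ { B, C, F }
  { A, B, D, E }  = { A, D, E } ∪ { A, B }
  { A, C, D, E, F }  = { A, D, E } ∪ { C, D, E, F }
  [11 total]
Iteration 3: +3 →
  { B }  = ᶜ of { A, C, D, E, F }
  { C, F }  = ᶜ of { A, B, D, E }
  { D, E }  = ᶜ of { A, B, C, F }
  [14 total]
Iteration 4: +2 →
  { A, C, F }  = { C, F } ∪ { A }
  { B, D, E }  = { D, E } ∪ { B }
  [16 total]
Iteration 5: stable.

Hence σ(ℰ) has 16 members: { {}, { A }, { B }, { A, B }, { C, F }, { D, E }, { A, C, F }, { A, D, E }, { B, C, F }, { B, D, E }, { A, B, C, F }, { A, B, D, E }, { C, D, E, F }, { A, C, D, E, F }, { B, C, D, E, F }, X }.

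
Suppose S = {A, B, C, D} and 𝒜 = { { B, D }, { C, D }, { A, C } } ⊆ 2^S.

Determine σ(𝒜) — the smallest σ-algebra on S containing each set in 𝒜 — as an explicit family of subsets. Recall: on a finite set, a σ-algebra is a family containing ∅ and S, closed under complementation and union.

σ(𝒜) = { {}, { A }, { B }, { C }, { D }, { A, B }, { A, C }, { A, D }, { B, C }, { B, D }, { C, D }, { A, B, C }, { A, B, D }, { A, C, D }, { B, C, D }, S }

Check:
Take S₀ = 𝒜 ∪ {∅, S} = { {}, { A, C }, { B, D }, { C, D }, S }.
Pass 1 (3 new):
  { A, B }  = { C, D }ᶜ
  { A, C, D }  = { C, D } ∪ { A, C }
  { B, C, D }  = { C, D } ∪ { B, D }
  (now 8)
Pass 2. New:
  { A }  = { B, C, D }ᶜ
  { B }  = { A, C, D }ᶜ
  { A, B, C }  = { A, B } ∪ { A, C }
  { A, B, D }  = { A, B } ∪ { B, D }
  (now 12)
Pass 3: 2 new —
  { C }  = { A, B, D }ᶜ
  { D }  = { A, B, C }ᶜ
  (now 14)
Pass 4: +2 →
  { A, D }  = { D } ∪ { A }
  { B, C }  = { C } ∪ { B }
  (now 16)
Pass 5 adds nothing — fixpoint reached.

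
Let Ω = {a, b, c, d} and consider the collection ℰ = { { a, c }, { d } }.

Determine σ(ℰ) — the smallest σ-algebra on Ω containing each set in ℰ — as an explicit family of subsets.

Answer: σ(ℰ) = { {  }, { b }, { d }, { a, c }, { b, d }, { a, b, c }, { a, c, d }, Ω }

Working:
Begin from { {  }, { d }, { a, c }, Ω } (that is, ℰ plus ∅ and Ω).
Iteration 1. New:
  { b, d }  = Ω∖{ a, c }
  { a, b, c }  = Ω∖{ d }
  { a, c, d }  = { a, c } ∪ { d }
  [7 total]
Iteration 2 adds 1:
  { b }  = Ω∖{ a, c, d }
  [8 total]
Iteration 3: stable.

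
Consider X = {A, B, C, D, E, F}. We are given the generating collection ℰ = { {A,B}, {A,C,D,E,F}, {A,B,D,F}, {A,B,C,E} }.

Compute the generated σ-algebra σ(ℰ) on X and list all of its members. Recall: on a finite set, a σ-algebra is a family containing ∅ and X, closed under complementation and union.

σ(ℰ) (16 sets): { {}, {A}, {B}, {A,B}, {C,E}, {D,F}, {A,C,E}, {A,D,F}, {B,C,E}, {B,D,F}, {A,B,C,E}, {A,B,D,F}, {C,D,E,F}, {A,C,D,E,F}, {B,C,D,E,F}, X }

Derivation:
Take S₀ = ℰ ∪ {∅, X} = { {}, {A,B}, {A,B,C,E}, {A,B,D,F}, {A,C,D,E,F}, X }.
Round 1. New:
  {B}  = X∖{A,C,D,E,F}
  {C,E}  = X∖{A,B,D,F}
  {D,F}  = X∖{A,B,C,E}
  {C,D,E,F}  = X∖{A,B}
  (now 10)
Round 2 (3 new):
  {B,C,E}  = {B} ∪ {C,E}
  {B,D,F}  = {B} ∪ {D,F}
  {B,C,D,E,F}  = {C,D,E,F} ∪ {B}
  (now 13)
Round 3. New:
  {A}  = X∖{B,C,D,E,F}
  {A,C,E}  = X∖{B,D,F}
  {A,D,F}  = X∖{B,C,E}
  (now 16)
Round 4: closed — nothing new.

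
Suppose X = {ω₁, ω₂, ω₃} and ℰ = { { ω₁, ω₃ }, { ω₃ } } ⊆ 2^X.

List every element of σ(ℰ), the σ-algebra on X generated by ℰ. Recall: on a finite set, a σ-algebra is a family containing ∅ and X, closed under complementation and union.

|σ(ℰ)| = 8.  σ(ℰ) = { ∅, { ω₁ }, { ω₂ }, { ω₃ }, { ω₁, ω₂ }, { ω₁, ω₃ }, { ω₂, ω₃ }, X }

Trace:
Begin from { ∅, { ω₃ }, { ω₁, ω₃ }, X } (that is, ℰ plus ∅ and X).
Step 1: 2 new —
  { ω₂ }  = X∖{ ω₁, ω₃ }
  { ω₁, ω₂ }  = X∖{ ω₃ }
  [6 total]
Step 2 adds 1:
  { ω₂, ω₃ }  = { ω₃ } ∪ { ω₂ }
  [7 total]
Step 3 (1 new):
  { ω₁ }  = X∖{ ω₂, ω₃ }
  [8 total]
Step 4: already closed under ᶜ and ∪.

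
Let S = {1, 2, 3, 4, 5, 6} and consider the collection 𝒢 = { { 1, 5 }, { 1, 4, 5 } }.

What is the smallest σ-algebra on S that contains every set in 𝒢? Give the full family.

Start: 𝒢 ∪ {∅, S} = { {  }, { 1, 5 }, { 1, 4, 5 }, S }.
Pass 1: +2 →
  { 2, 3, 6 }  = ᶜ of { 1, 4, 5 }
  { 2, 3, 4, 6 }  = ᶜ of { 1, 5 }
Pass 2: 1 new —
  { 1, 2, 3, 5, 6 }  = { 1, 5 } ∪ { 2, 3, 6 }
Pass 3 (1 new):
  { 4 }  = ᶜ of { 1, 2, 3, 5, 6 }
Pass 4: closed — nothing new.

Hence σ(𝒢) has 8 members: { {  }, { 4 }, { 1, 5 }, { 1, 4, 5 }, { 2, 3, 6 }, { 2, 3, 4, 6 }, { 1, 2, 3, 5, 6 }, S }.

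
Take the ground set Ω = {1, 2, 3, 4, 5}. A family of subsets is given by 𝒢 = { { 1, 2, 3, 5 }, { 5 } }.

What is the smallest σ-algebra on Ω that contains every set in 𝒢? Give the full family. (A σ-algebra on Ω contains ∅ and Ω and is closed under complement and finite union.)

Seed the family with 𝒢 together with ∅ and Ω: { ∅, { 5 }, { 1, 2, 3, 5 }, Ω }.
Round 1: +2 →
  { 4 }  = ᶜ of { 1, 2, 3, 5 }
  { 1, 2, 3, 4 }  = ᶜ of { 5 }
  [6 total]
Round 2: +1 →
  { 4, 5 }  = { 4 } ∪ { 5 }
  [7 total]
Round 3: 1 new —
  { 1, 2, 3 }  = ᶜ of { 4, 5 }
  [8 total]
Round 4: no new sets; the family is a σ-algebra.

Therefore σ(𝒢) = { ∅, { 4 }, { 5 }, { 4, 5 }, { 1, 2, 3 }, { 1, 2, 3, 4 }, { 1, 2, 3, 5 }, Ω } (|σ(𝒢)| = 8).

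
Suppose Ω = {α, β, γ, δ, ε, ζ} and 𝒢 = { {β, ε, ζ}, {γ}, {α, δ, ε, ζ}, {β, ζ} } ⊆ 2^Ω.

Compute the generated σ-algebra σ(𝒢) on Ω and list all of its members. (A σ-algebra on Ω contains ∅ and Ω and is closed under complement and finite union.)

Take S₀ = 𝒢 ∪ {∅, Ω} = { {}, {γ}, {β, ζ}, {β, ε, ζ}, {α, δ, ε, ζ}, Ω }.
Pass 1 (7 new):
  {β, γ}  = ᶜ of {α, δ, ε, ζ}
  {α, γ, δ}  = ᶜ of {β, ε, ζ}
  {β, γ, ζ}  = {γ} ∪ {β, ζ}
  {α, γ, δ, ε}  = ᶜ of {β, ζ}
  {β, γ, ε, ζ}  = {γ} ∪ {β, ε, ζ}
  {α, β, δ, ε, ζ}  = ᶜ of {γ}
  {α, γ, δ, ε, ζ}  = {γ} ∪ {α, δ, ε, ζ}
  (now 13)
Pass 2. New:
  {β}  = ᶜ of {α, γ, δ, ε, ζ}
  {α, δ}  = ᶜ of {β, γ, ε, ζ}
  {α, δ, ε}  = ᶜ of {β, γ, ζ}
  {α, β, γ, δ}  = {α, γ, δ} ∪ {β, γ}
  {α, β, γ, δ, ε}  = {β, γ} ∪ {α, γ, δ, ε}
  {α, β, γ, δ, ζ}  = {β, γ, ζ} ∪ {α, γ, δ}
  (now 19)
Pass 3: +6 →
  {ε}  = ᶜ of {α, β, γ, δ, ζ}
  {ζ}  = ᶜ of {α, β, γ, δ, ε}
  {ε, ζ}  = ᶜ of {α, β, γ, δ}
  {α, β, δ}  = {β} ∪ {α, δ}
  {α, β, δ, ε}  = {β} ∪ {α, δ, ε}
  {α, β, δ, ζ}  = {α, δ} ∪ {β, ζ}
  (now 25)
Pass 4. New:
  {β, ε}  = {β} ∪ {ε}
  {γ, ε}  = ᶜ of {α, β, δ, ζ}
  {γ, ζ}  = ᶜ of {α, β, δ, ε}
  {α, δ, ζ}  = {ζ} ∪ {α, δ}
  {β, γ, ε}  = {ε} ∪ {β, γ}
  {γ, ε, ζ}  = ᶜ of {α, β, δ}
  {α, γ, δ, ζ}  = {ζ} ∪ {α, γ, δ}
  (now 32)
Pass 5: closed — nothing new.

σ(𝒢) = { {}, {β}, {γ}, {ε}, {ζ}, {α, δ}, {β, γ}, {β, ε}, {β, ζ}, {γ, ε}, {γ, ζ}, {ε, ζ}, {α, β, δ}, {α, γ, δ}, {α, δ, ε}, {α, δ, ζ}, {β, γ, ε}, {β, γ, ζ}, {β, ε, ζ}, {γ, ε, ζ}, {α, β, γ, δ}, {α, β, δ, ε}, {α, β, δ, ζ}, {α, γ, δ, ε}, {α, γ, δ, ζ}, {α, δ, ε, ζ}, {β, γ, ε, ζ}, {α, β, γ, δ, ε}, {α, β, γ, δ, ζ}, {α, β, δ, ε, ζ}, {α, γ, δ, ε, ζ}, Ω }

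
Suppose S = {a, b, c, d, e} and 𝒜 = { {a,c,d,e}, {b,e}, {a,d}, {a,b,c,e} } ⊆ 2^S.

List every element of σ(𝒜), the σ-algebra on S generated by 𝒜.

Initial family (6 sets): { ∅, {a,d}, {b,e}, {a,b,c,e}, {a,c,d,e}, S }.
Pass 1 adds 5:
  {b}  = S∖{a,c,d,e}
  {d}  = S∖{a,b,c,e}
  {a,c,d}  = S∖{b,e}
  {b,c,e}  = S∖{a,d}
  {a,b,d,e}  = {b,e} ∪ {a,d}
Pass 2 adds 6:
  {c}  = S∖{a,b,d,e}
  {b,d}  = {b} ∪ {d}
  {a,b,d}  = {b} ∪ {a,d}
  {b,d,e}  = {b,e} ∪ {d}
  {a,b,c,d}  = {b} ∪ {a,c,d}
  {b,c,d,e}  = {b,c,e} ∪ {d}
Pass 3 (8 new):
  {a}  = S∖{b,c,d,e}
  {e}  = S∖{a,b,c,d}
  {a,c}  = S∖{b,d,e}
  {b,c}  = {c} ∪ {b}
  {c,d}  = {c} ∪ {d}
  {c,e}  = S∖{a,b,d}
  {a,c,e}  = S∖{b,d}
  {b,c,d}  = {c} ∪ {b,d}
Pass 4 (7 new):
  {a,b}  = {b} ∪ {a}
  {a,e}  = S∖{b,c,d}
  {d,e}  = {e} ∪ {d}
  {a,b,c}  = {b} ∪ {a,c}
  {a,b,e}  = S∖{c,d}
  {a,d,e}  = S∖{b,c}
  {c,d,e}  = {c,d} ∪ {e}
After Pass 5 the family is unchanged; done.

Therefore σ(𝒜) = { ∅, {a}, {b}, {c}, {d}, {e}, {a,b}, {a,c}, {a,d}, {a,e}, {b,c}, {b,d}, {b,e}, {c,d}, {c,e}, {d,e}, {a,b,c}, {a,b,d}, {a,b,e}, {a,c,d}, {a,c,e}, {a,d,e}, {b,c,d}, {b,c,e}, {b,d,e}, {c,d,e}, {a,b,c,d}, {a,b,c,e}, {a,b,d,e}, {a,c,d,e}, {b,c,d,e}, S } (|σ(𝒜)| = 32).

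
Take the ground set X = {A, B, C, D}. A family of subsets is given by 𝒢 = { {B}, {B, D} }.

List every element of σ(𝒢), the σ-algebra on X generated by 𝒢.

Seed the family with 𝒢 together with ∅ and X: { ∅, {B}, {B, D}, X }.
Pass 1: 2 new —
  {A, C}  = {B, D}ᶜ
  {A, C, D}  = {B}ᶜ
  — 6 sets.
Pass 2. New:
  {A, B, C}  = {A, C} ∪ {B}
  — 7 sets.
Pass 3. New:
  {D}  = {A, B, C}ᶜ
  — 8 sets.
Pass 4: stable.

|σ(𝒢)| = 8.  σ(𝒢) = { ∅, {B}, {D}, {A, C}, {B, D}, {A, B, C}, {A, C, D}, X }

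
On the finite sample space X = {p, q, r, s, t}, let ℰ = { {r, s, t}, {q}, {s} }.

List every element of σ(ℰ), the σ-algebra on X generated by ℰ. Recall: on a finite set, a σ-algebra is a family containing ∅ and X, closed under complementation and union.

σ(ℰ) = { ∅, {p}, {q}, {s}, {p, q}, {p, s}, {q, s}, {r, t}, {p, q, s}, {p, r, t}, {q, r, t}, {r, s, t}, {p, q, r, t}, {p, r, s, t}, {q, r, s, t}, X }

Working:
Take S₀ = ℰ ∪ {∅, X} = { ∅, {q}, {s}, {r, s, t}, X }.
Round 1 (5 new):
  {p, q}  = X∖{r, s, t}
  {q, s}  = {s} ∪ {q}
  {p, q, r, t}  = X∖{s}
  {p, r, s, t}  = X∖{q}
  {q, r, s, t}  = {r, s, t} ∪ {q}
Round 2 (3 new):
  {p}  = X∖{q, r, s, t}
  {p, q, s}  = {p, q} ∪ {s}
  {p, r, t}  = X∖{q, s}
Round 3: +2 →
  {p, s}  = {s} ∪ {p}
  {r, t}  = X∖{p, q, s}
Round 4: 1 new —
  {q, r, t}  = X∖{p, s}
Round 5: stable.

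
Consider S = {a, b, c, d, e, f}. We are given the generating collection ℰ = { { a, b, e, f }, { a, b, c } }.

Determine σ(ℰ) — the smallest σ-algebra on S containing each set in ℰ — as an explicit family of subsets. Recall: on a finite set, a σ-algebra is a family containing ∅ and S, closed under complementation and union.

|σ(ℰ)| = 16.  σ(ℰ) = { {}, { c }, { d }, { a, b }, { c, d }, { e, f }, { a, b, c }, { a, b, d }, { c, e, f }, { d, e, f }, { a, b, c, d }, { a, b, e, f }, { c, d, e, f }, { a, b, c, e, f }, { a, b, d, e, f }, S }

Check:
Take S₀ = ℰ ∪ {∅, S} = { {}, { a, b, c }, { a, b, e, f }, S }.
Iteration 1: 3 new —
  { c, d }  = S∖{ a, b, e, f }
  { d, e, f }  = S∖{ a, b, c }
  { a, b, c, e, f }  = { a, b, c } ∪ { a, b, e, f }
  [7 total]
Iteration 2 adds 4:
  { d }  = S∖{ a, b, c, e, f }
  { a, b, c, d }  = { c, d } ∪ { a, b, c }
  { c, d, e, f }  = { c, d } ∪ { d, e, f }
  { a, b, d, e, f }  = { d, e, f } ∪ { a, b, e, f }
  [11 total]
Iteration 3 (3 new):
  { c }  = S∖{ a, b, d, e, f }
  { a, b }  = S∖{ c, d, e, f }
  { e, f }  = S∖{ a, b, c, d }
  [14 total]
Iteration 4: 2 new —
  { a, b, d }  = { a, b } ∪ { d }
  { c, e, f }  = { c } ∪ { e, f }
  [16 total]
Iteration 5 adds nothing — fixpoint reached.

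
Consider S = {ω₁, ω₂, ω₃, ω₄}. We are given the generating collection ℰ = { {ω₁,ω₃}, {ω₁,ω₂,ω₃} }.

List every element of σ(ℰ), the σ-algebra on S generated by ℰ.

Start: ℰ ∪ {∅, S} = { ∅, {ω₁,ω₃}, {ω₁,ω₂,ω₃}, S }.
Round 1: +2 →
  {ω₄}  = {ω₁,ω₂,ω₃}ᶜ
  {ω₂,ω₄}  = {ω₁,ω₃}ᶜ
  |family| = 6
Round 2: 1 new —
  {ω₁,ω₃,ω₄}  = {ω₁,ω₃} ∪ {ω₄}
  |family| = 7
Round 3: 1 new —
  {ω₂}  = {ω₁,ω₃,ω₄}ᶜ
  |family| = 8
Round 4 adds nothing — fixpoint reached.

σ(ℰ) = { ∅, {ω₂}, {ω₄}, {ω₁,ω₃}, {ω₂,ω₄}, {ω₁,ω₂,ω₃}, {ω₁,ω₃,ω₄}, S }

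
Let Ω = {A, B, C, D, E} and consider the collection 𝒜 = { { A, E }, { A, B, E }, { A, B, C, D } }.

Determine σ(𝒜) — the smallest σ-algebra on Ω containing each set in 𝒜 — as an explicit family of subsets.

Begin from { {}, { A, E }, { A, B, E }, { A, B, C, D }, Ω } (that is, 𝒜 plus ∅ and Ω).
Step 1 (3 new):
  { E }  = ᶜ of { A, B, C, D }
  { C, D }  = ᶜ of { A, B, E }
  { B, C, D }  = ᶜ of { A, E }
  [8 total]
Step 2 adds 3:
  { C, D, E }  = { C, D } ∪ { E }
  { A, C, D, E }  = { C, D } ∪ { A, E }
  { B, C, D, E }  = { B, C, D } ∪ { E }
  [11 total]
Step 3: +3 →
  { A }  = ᶜ of { B, C, D, E }
  { B }  = ᶜ of { A, C, D, E }
  { A, B }  = ᶜ of { C, D, E }
  [14 total]
Step 4 (2 new):
  { B, E }  = { B } ∪ { E }
  { A, C, D }  = { C, D } ∪ { A }
  [16 total]
Step 5 adds nothing — fixpoint reached.

σ(𝒜) = { {}, { A }, { B }, { E }, { A, B }, { A, E }, { B, E }, { C, D }, { A, B, E }, { A, C, D }, { B, C, D }, { C, D, E }, { A, B, C, D }, { A, C, D, E }, { B, C, D, E }, Ω }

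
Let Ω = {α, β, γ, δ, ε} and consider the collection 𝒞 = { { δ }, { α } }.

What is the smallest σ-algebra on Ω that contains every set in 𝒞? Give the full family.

Begin from { {  }, { α }, { δ }, Ω } (that is, 𝒞 plus ∅ and Ω).
Iteration 1 adds 3:
  { α, δ }  = { α } ∪ { δ }
  { α, β, γ, ε }  = { δ }ᶜ
  { β, γ, δ, ε }  = { α }ᶜ
  (now 7)
Iteration 2: 1 new —
  { β, γ, ε }  = { α, δ }ᶜ
  (now 8)
After Iteration 3 the family is unchanged; done.

Therefore σ(𝒞) = { {  }, { α }, { δ }, { α, δ }, { β, γ, ε }, { α, β, γ, ε }, { β, γ, δ, ε }, Ω } (|σ(𝒞)| = 8).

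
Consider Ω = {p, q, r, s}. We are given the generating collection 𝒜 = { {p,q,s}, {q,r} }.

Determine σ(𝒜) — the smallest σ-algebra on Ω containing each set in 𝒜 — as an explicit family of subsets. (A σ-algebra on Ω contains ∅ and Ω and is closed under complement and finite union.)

Begin from { {}, {q,r}, {p,q,s}, Ω } (that is, 𝒜 plus ∅ and Ω).
Round 1: 2 new —
  {r}  = complement {p,q,s}
  {p,s}  = complement {q,r}
Round 2. New:
  {p,r,s}  = {r} ∪ {p,s}
Round 3: 1 new —
  {q}  = complement {p,r,s}
Round 4: closed — nothing new.

σ(𝒜) = { {}, {q}, {r}, {p,s}, {q,r}, {p,q,s}, {p,r,s}, Ω }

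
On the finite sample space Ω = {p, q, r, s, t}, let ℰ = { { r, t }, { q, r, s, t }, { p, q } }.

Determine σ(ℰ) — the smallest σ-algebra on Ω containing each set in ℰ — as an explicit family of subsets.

Begin from { {  }, { p, q }, { r, t }, { q, r, s, t }, Ω } (that is, ℰ plus ∅ and Ω).
Pass 1: 4 new —
  { p }  = Ω∖{ q, r, s, t }
  { p, q, s }  = Ω∖{ r, t }
  { r, s, t }  = Ω∖{ p, q }
  { p, q, r, t }  = { p, q } ∪ { r, t }
  (now 9)
Pass 2 (3 new):
  { s }  = Ω∖{ p, q, r, t }
  { p, r, t }  = { r, t } ∪ { p }
  { p, r, s, t }  = { r, s, t } ∪ { p }
  (now 12)
Pass 3 (3 new):
  { q }  = Ω∖{ p, r, s, t }
  { p, s }  = { s } ∪ { p }
  { q, s }  = Ω∖{ p, r, t }
  (now 15)
Pass 4. New:
  { q, r, t }  = Ω∖{ p, s }
  (now 16)
Pass 5: already closed under ᶜ and ∪.

σ(ℰ) = { {  }, { p }, { q }, { s }, { p, q }, { p, s }, { q, s }, { r, t }, { p, q, s }, { p, r, t }, { q, r, t }, { r, s, t }, { p, q, r, t }, { p, r, s, t }, { q, r, s, t }, Ω }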